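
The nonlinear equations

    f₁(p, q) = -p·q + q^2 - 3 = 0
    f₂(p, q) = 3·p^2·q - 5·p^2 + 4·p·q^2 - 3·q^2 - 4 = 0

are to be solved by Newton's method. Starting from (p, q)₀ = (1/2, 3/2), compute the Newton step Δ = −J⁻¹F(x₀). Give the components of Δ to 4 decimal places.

(1.0804, 1.2483)

At (1/2, 3/2): F = (-1.5000, -6.3750).
Jacobian J = [[-q, -p + 2·q], [6·p·q - 10·p + 4·q^2, 3·p^2 + 8·p·q - 6·q]].
At the point, J = [[-1.5000, 2.5000], [8.5000, -2.2500]] (det J = -17.8750).
Solving J·Δ = −F gives Δ = (1.0804, 1.2483).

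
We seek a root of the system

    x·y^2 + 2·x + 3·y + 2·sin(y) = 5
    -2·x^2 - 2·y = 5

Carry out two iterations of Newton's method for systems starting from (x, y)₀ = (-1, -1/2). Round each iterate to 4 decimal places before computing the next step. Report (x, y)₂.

(-1.6406, 1.5732)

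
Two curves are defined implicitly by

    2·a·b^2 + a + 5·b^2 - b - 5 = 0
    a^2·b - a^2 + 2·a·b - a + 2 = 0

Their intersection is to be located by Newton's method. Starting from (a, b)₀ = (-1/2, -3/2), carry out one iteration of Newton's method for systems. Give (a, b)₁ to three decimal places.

(1.198, -0.397)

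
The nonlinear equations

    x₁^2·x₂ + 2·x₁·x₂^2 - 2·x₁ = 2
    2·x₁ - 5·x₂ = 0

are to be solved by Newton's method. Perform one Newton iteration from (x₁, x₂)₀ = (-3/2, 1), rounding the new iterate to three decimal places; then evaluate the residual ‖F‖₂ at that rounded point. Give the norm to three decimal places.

At (-3/2, 1): F = (0.250, -8.000).
Jacobian J = [[2·x₁·x₂ + 2·x₂^2 - 2, x₁^2 + 4·x₁·x₂], [2, -5]].
At the point, J = [[-3.000, -3.750], [2.000, -5.000]] (det J = 22.500).
Solving J·Δ = −F gives Δ = (1.389, -1.044).
Then the next iterate is (x₁, x₂)₁ = (-0.111, -0.044).
Re-evaluating at (-0.111, -0.044): F = (-1.77897, -0.002), so ‖F‖₂ = 1.779.

1.779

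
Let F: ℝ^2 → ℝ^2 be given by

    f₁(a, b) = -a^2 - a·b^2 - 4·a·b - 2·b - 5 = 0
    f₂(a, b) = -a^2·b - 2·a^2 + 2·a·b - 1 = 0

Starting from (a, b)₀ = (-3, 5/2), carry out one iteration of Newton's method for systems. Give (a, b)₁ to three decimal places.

(-1.505, 1.923)

At (-3, 5/2): F = (29.750, -56.500).
Jacobian J = [[-2·a - b^2 - 4·b, -2·a·b - 4·a - 2], [-2·a·b - 4·a + 2·b, -a^2 + 2·a]].
At the point, J = [[-10.250, 25.000], [32.000, -15.000]] (det J = -646.250).
Solving J·Δ = −F gives Δ = (1.495, -0.577).
Then the next iterate is (a, b)₁ = (-1.505, 1.923).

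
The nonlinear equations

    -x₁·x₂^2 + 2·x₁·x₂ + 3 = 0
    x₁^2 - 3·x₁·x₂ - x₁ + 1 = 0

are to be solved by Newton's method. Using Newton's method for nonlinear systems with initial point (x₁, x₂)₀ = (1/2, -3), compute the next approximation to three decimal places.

At (1/2, -3): F = (-4.500, 5.250).
Jacobian J = [[-x₂^2 + 2·x₂, -2·x₁·x₂ + 2·x₁], [2·x₁ - 3·x₂ - 1, -3·x₁]].
At the point, J = [[-15.000, 4.000], [9.000, -1.500]] (det J = -13.500).
Solving J·Δ = −F gives Δ = (-1.056, -2.833).
Then the next iterate is (x₁, x₂)₁ = (-0.556, -5.833).

(-0.556, -5.833)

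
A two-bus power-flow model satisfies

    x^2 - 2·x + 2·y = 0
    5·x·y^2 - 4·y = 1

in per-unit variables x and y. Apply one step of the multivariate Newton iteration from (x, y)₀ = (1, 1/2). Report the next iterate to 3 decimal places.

At (1, 1/2): F = (0.000, -1.750).
Jacobian J = [[2·x - 2, 2], [5·y^2, 10·x·y - 4]].
At the point, J = [[0.000, 2.000], [1.250, 1.000]] (det J = -2.500).
Solving J·Δ = −F gives Δ = (1.400, 0.000).
Then the next iterate is (x, y)₁ = (2.400, 0.500).

(2.400, 0.500)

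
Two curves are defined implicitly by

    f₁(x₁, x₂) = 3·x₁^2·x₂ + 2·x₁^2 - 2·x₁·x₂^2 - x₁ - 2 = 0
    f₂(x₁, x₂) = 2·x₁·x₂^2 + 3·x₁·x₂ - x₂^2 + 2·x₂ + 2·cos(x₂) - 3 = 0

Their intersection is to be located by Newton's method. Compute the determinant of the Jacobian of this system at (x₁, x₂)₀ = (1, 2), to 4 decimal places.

120.2698

J = [[6·x₁·x₂ + 4·x₁ - 2·x₂^2 - 1, 3·x₁^2 - 4·x₁·x₂], [2·x₂^2 + 3·x₂, 4·x₁·x₂ + 3·x₁ - 2·x₂ - 2·sin(x₂) + 2]].
At the point, J = [[7.0000, -5.0000], [14.0000, 7.181405]].
det J = 120.2698.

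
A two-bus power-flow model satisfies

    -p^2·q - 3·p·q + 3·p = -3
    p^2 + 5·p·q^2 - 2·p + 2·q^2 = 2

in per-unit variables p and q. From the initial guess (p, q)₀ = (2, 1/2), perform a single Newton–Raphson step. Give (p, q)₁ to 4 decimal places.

(-0.1887, 1.0094)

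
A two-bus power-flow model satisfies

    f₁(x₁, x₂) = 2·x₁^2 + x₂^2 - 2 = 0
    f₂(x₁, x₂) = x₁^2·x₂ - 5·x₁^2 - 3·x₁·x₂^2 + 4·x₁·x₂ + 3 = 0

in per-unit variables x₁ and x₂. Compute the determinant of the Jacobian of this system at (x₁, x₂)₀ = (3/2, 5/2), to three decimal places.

-4.250

J = [[4·x₁, 2·x₂], [2·x₁·x₂ - 10·x₁ - 3·x₂^2 + 4·x₂, x₁^2 - 6·x₁·x₂ + 4·x₁]].
At the point, J = [[6.000, 5.000], [-16.250, -14.250]].
det J = -4.250.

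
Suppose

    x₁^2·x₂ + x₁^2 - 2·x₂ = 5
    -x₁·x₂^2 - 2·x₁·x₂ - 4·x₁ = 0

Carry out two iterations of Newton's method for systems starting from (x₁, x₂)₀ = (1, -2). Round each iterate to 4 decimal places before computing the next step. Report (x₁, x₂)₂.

At (1, -2): F = (-2.0000, -4.0000).
Jacobian J = [[2·x₁·x₂ + 2·x₁, x₁^2 - 2], [-x₂^2 - 2·x₂ - 4, -2·x₁·x₂ - 2·x₁]].
At the point, J = [[-2.0000, -1.0000], [-4.0000, 2.0000]] (det J = -8.0000).
Solving J·Δ = −F gives Δ = (-1.0000, 0.0000).
Then the next iterate is (x₁, x₂)₁ = (0.0000, -2.0000).
Round to (0.0000, -2.0000) and repeat: F = (-1.0000, 0.0000), J = [[0.0000, -2.0000], [-4.0000, 0.0000]].
Δ = (0.0000, -0.5000), so (x₁, x₂)₂ = (0.0000, -2.5000).

(0.0000, -2.5000)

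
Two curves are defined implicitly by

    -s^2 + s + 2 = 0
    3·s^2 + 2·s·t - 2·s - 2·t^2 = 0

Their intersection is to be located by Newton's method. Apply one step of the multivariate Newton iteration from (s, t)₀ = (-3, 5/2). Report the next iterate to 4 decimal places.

At (-3, 5/2): F = (-10.0000, 5.5000).
Jacobian J = [[-2·s + 1, 0], [6·s + 2·t - 2, 2·s - 4·t]].
At the point, J = [[7.0000, 0.0000], [-15.0000, -16.0000]] (det J = -112.0000).
Solving J·Δ = −F gives Δ = (1.4286, -0.9955).
Then the next iterate is (s, t)₁ = (-1.5714, 1.5045).

(-1.5714, 1.5045)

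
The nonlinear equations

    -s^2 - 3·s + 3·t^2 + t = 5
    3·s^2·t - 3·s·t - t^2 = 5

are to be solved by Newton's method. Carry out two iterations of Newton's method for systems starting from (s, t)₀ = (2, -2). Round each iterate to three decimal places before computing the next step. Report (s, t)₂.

At (2, -2): F = (-5.000, -21.000).
Jacobian J = [[-2·s - 3, 6·t + 1], [6·s·t - 3·t, 3·s^2 - 3·s - 2·t]].
At the point, J = [[-7.000, -11.000], [-18.000, 10.000]] (det J = -268.000).
Solving J·Δ = −F gives Δ = (-1.049, 0.213).
Then the next iterate is (s, t)₁ = (0.951, -1.787).
Round to (0.951, -1.787) and repeat: F = (-0.96429, -7.94355), J = [[-4.902, -9.722], [-4.83562, 3.43420]].
Δ = (-1.261, 0.537), so (s, t)₂ = (-0.310, -1.250).

(-0.310, -1.250)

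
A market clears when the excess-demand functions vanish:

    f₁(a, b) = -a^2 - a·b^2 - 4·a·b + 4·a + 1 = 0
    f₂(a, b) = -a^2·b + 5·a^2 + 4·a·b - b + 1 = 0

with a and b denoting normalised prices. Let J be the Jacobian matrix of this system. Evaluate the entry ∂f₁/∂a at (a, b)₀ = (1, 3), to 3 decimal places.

-19.000

∂f₁/∂a = -2·a - b^2 - 4·b + 4.
At (1, 3) this is -19.000.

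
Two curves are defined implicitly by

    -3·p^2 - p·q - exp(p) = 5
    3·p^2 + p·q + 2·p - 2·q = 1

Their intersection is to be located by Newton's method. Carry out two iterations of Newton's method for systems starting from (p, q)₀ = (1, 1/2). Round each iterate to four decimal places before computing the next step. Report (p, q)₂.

At (1, 1/2): F = (-11.218282, 3.5000).
Jacobian J = [[-6·p - q - exp(p), -p], [6·p + q + 2, p - 2]].
At the point, J = [[-9.218282, -1.0000], [8.5000, -1.0000]] (det J = 17.718282).
Solving J·Δ = −F gives Δ = (-0.8307, -3.5608).
Then the next iterate is (p, q)₁ = (0.1693, -3.0608).
Round to (0.1693, -3.0608) and repeat: F = (-5.752269, 5.027994), J = [[0.860525, -0.1693], [-0.0450, -1.8307]].
Δ = (7.1902, 2.5697), so (p, q)₂ = (7.3595, -0.4911).

(7.3595, -0.4911)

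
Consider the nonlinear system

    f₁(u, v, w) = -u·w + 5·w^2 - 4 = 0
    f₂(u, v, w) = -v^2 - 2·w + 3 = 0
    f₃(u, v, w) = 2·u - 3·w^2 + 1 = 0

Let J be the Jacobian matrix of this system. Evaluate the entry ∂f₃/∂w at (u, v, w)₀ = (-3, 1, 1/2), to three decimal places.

-3.000

∂f₃/∂w = -6·w.
At (-3, 1, 1/2) this is -3.000.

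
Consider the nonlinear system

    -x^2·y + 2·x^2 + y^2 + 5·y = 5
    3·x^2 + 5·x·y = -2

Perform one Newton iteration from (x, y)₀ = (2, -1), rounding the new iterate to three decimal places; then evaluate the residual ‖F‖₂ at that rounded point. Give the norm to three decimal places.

At (2, -1): F = (3.000, 4.000).
Jacobian J = [[-2·x·y + 4·x, -x^2 + 2·y + 5], [6·x + 5·y, 5·x]].
At the point, J = [[12.000, -1.000], [7.000, 10.000]] (det J = 127.000).
Solving J·Δ = −F gives Δ = (-0.268, -0.213).
Then the next iterate is (x, y)₁ = (1.732, -1.213).
Re-evaluating at (1.732, -1.213): F = (0.04480, 0.49489), so ‖F‖₂ = 0.497.

0.497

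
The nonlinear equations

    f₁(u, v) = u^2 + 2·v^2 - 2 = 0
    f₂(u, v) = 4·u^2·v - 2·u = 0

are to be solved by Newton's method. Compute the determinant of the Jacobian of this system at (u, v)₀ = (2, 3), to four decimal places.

J = [[2·u, 4·v], [8·u·v - 2, 4·u^2]].
At the point, J = [[4.0000, 12.0000], [46.0000, 16.0000]].
det J = -488.0000.

-488.0000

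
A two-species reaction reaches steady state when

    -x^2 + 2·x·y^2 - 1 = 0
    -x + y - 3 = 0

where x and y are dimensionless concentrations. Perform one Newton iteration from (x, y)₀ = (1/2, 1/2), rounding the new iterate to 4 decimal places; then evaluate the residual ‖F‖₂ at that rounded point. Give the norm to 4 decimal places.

At (1/2, 1/2): F = (-1.0000, -3.0000).
Jacobian J = [[-2·x + 2·y^2, 4·x·y], [-1, 1]].
At the point, J = [[-0.5000, 1.0000], [-1.0000, 1.0000]] (det J = 0.5000).
Solving J·Δ = −F gives Δ = (-4.0000, -1.0000).
Then the next iterate is (x, y)₁ = (-3.5000, -0.5000).
Re-evaluating at (-3.5000, -0.5000): F = (-15.0000, 0.0000), so ‖F‖₂ = 15.0000.

15.0000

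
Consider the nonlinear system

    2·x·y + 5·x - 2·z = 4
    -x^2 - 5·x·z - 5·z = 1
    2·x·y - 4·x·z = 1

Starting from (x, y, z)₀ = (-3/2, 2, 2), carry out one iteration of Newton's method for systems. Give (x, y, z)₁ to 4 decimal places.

At (-3/2, 2, 2): F = (-21.5000, 1.7500, 5.0000).
Jacobian J = [[2·y + 5, 2·x, -2], [-2·x - 5·z, 0, -5·x - 5], [2·y - 4·z, 2·x, -4·x]].
At the point, J = [[9.0000, -3.0000, -2.0000], [-7.0000, 0.0000, 2.5000], [-4.0000, -3.0000, 6.0000]] (det J = -70.5000).
Solving J·Δ = −F gives Δ = (-2.2234, -9.2199, -6.9255).
Then the next iterate is (x, y, z)₁ = (-3.7234, -7.2199, -4.9255).

(-3.7234, -7.2199, -4.9255)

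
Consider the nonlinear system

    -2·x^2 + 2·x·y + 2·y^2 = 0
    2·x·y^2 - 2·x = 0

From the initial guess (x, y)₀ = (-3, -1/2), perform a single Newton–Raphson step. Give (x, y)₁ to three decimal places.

At (-3, -1/2): F = (-14.500, 4.500).
Jacobian J = [[-4·x + 2·y, 2·x + 4·y], [2·y^2 - 2, 4·x·y]].
At the point, J = [[11.000, -8.000], [-1.500, 6.000]] (det J = 54.000).
Solving J·Δ = −F gives Δ = (0.944, -0.514).
Then the next iterate is (x, y)₁ = (-2.056, -1.014).

(-2.056, -1.014)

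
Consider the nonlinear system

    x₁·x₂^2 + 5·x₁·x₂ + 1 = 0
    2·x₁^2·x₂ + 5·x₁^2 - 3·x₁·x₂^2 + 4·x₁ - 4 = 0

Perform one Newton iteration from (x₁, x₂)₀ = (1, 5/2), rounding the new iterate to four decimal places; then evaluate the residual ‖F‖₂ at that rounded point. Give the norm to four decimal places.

At (1, 5/2): F = (19.7500, -8.7500).
Jacobian J = [[x₂^2 + 5·x₂, 2·x₁·x₂ + 5·x₁], [4·x₁·x₂ + 10·x₁ - 3·x₂^2 + 4, 2·x₁^2 - 6·x₁·x₂]].
At the point, J = [[18.7500, 10.0000], [5.2500, -13.0000]] (det J = -296.2500).
Solving J·Δ = −F gives Δ = (-0.5713, -0.9038).
Then the next iterate is (x₁, x₂)₁ = (0.4287, 1.5962).
Re-evaluating at (0.4287, 1.5962): F = (5.513720, -4.056366), so ‖F‖₂ = 6.8451.

6.8451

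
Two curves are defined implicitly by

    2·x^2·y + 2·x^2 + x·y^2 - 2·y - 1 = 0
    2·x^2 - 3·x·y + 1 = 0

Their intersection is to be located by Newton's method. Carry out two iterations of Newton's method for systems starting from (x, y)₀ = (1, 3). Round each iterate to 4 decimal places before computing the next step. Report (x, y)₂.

At (1, 3): F = (10.0000, -6.0000).
Jacobian J = [[4·x·y + 4·x + y^2, 2·x^2 + 2·x·y - 2], [4·x - 3·y, -3·x]].
At the point, J = [[25.0000, 6.0000], [-5.0000, -3.0000]] (det J = -45.0000).
Solving J·Δ = −F gives Δ = (0.1333, -2.2222).
Then the next iterate is (x, y)₁ = (1.1333, 0.7778).
Round to (1.1333, 0.7778) and repeat: F = (2.696718, 0.924296), J = [[8.664096, 2.331699], [2.1998, -3.3999]].
Δ = (-0.3274, 0.0600), so (x, y)₂ = (0.8059, 0.8378).

(0.8059, 0.8378)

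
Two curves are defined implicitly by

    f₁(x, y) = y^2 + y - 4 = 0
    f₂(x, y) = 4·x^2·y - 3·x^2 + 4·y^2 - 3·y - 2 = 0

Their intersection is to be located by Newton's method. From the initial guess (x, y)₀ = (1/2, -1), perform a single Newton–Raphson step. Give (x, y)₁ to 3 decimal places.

At (1/2, -1): F = (-4.000, 3.250).
Jacobian J = [[0, 2·y + 1], [8·x·y - 6·x, 4·x^2 + 8·y - 3]].
At the point, J = [[0.000, -1.000], [-7.000, -10.000]] (det J = -7.000).
Solving J·Δ = −F gives Δ = (6.179, -4.000).
Then the next iterate is (x, y)₁ = (6.679, -5.000).

(6.679, -5.000)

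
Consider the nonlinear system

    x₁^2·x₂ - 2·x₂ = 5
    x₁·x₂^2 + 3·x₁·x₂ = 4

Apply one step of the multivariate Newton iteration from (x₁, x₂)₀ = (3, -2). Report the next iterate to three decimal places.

At (3, -2): F = (-19.000, -10.000).
Jacobian J = [[2·x₁·x₂, x₁^2 - 2], [x₂^2 + 3·x₂, 2·x₁·x₂ + 3·x₁]].
At the point, J = [[-12.000, 7.000], [-2.000, -3.000]] (det J = 50.000).
Solving J·Δ = −F gives Δ = (-2.540, -1.640).
Then the next iterate is (x₁, x₂)₁ = (0.460, -3.640).

(0.460, -3.640)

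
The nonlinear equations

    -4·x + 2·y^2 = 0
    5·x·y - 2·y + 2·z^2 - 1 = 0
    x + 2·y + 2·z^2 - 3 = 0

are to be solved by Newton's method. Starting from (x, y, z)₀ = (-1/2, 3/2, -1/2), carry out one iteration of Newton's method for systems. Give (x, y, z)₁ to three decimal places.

(-0.404, 0.481, -1.471)

At (-1/2, 3/2, -1/2): F = (6.500, -7.250, 0.000).
Jacobian J = [[-4, 4·y, 0], [5·y, 5·x - 2, 4·z], [1, 2, 4·z]].
At the point, J = [[-4.000, 6.000, 0.000], [7.500, -4.500, -2.000], [1.000, 2.000, -2.000]] (det J = 26.000).
Solving J·Δ = −F gives Δ = (0.096, -1.019, -0.971).
Then the next iterate is (x, y, z)₁ = (-0.404, 0.481, -1.471).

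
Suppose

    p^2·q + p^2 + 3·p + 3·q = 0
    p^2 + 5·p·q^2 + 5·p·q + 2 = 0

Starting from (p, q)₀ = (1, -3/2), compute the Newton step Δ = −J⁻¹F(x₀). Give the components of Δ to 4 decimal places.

At (1, -3/2): F = (-2.0000, 6.7500).
Jacobian J = [[2·p·q + 2·p + 3, p^2 + 3], [2·p + 5·q^2 + 5·q, 10·p·q + 5·p]].
At the point, J = [[2.0000, 4.0000], [5.7500, -10.0000]] (det J = -43.0000).
Solving J·Δ = −F gives Δ = (-0.1628, 0.5814).

(-0.1628, 0.5814)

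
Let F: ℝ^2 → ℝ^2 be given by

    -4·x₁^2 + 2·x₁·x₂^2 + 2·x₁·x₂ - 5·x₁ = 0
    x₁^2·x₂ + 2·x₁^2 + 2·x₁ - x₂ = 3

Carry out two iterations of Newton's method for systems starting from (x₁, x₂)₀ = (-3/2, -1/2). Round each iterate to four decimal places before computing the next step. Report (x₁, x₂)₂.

(-1.6216, 0.1716)

At (-3/2, -1/2): F = (-0.7500, -2.1250).
Jacobian J = [[-8·x₁ + 2·x₂^2 + 2·x₂ - 5, 4·x₁·x₂ + 2·x₁], [2·x₁·x₂ + 4·x₁ + 2, x₁^2 - 1]].
At the point, J = [[6.5000, 0.0000], [-2.5000, 1.2500]] (det J = 8.1250).
Solving J·Δ = −F gives Δ = (0.1154, 1.9308).
Then the next iterate is (x₁, x₂)₁ = (-1.3846, 1.4308).
Round to (-1.3846, 1.4308) and repeat: F = (-10.376715, -0.622754), J = [[13.032777, -10.693543], [-7.500571, 0.917117]].
Δ = (-0.2370, -1.2592), so (x₁, x₂)₂ = (-1.6216, 0.1716).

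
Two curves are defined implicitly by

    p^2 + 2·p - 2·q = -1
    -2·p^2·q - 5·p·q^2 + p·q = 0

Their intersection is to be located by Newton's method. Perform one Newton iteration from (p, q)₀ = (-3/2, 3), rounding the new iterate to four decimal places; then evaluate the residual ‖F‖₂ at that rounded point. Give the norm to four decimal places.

At (-3/2, 3): F = (-5.7500, 49.5000).
Jacobian J = [[2·p + 2, -2], [-4·p·q - 5·q^2 + q, -2·p^2 - 10·p·q + p]].
At the point, J = [[-1.0000, -2.0000], [-24.0000, 39.0000]] (det J = -87.0000).
Solving J·Δ = −F gives Δ = (-1.4397, -2.1552).
Then the next iterate is (p, q)₁ = (-2.9397, 0.8448).
Re-evaluating at (-2.9397, 0.8448): F = (2.072836, -6.594576), so ‖F‖₂ = 6.9127.

6.9127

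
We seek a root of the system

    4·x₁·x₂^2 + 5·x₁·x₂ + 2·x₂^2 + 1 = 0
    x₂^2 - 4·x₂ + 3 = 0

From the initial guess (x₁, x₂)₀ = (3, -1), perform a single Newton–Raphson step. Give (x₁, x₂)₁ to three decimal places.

At (3, -1): F = (0.000, 8.000).
Jacobian J = [[4·x₂^2 + 5·x₂, 8·x₁·x₂ + 5·x₁ + 4·x₂], [0, 2·x₂ - 4]].
At the point, J = [[-1.000, -13.000], [0.000, -6.000]] (det J = 6.000).
Solving J·Δ = −F gives Δ = (-17.333, 1.333).
Then the next iterate is (x₁, x₂)₁ = (-14.333, 0.333).

(-14.333, 0.333)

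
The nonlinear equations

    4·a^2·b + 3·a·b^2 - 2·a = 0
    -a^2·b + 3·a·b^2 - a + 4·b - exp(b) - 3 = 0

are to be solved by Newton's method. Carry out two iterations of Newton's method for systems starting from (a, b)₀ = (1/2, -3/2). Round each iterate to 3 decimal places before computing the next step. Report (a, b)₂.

(1.034, -1.692)

At (1/2, -3/2): F = (0.875, -5.97313).
Jacobian J = [[8·a·b + 3·b^2 - 2, 4·a^2 + 6·a·b], [-2·a·b + 3·b^2 - 1, -a^2 + 6·a·b - exp(b) + 4]].
At the point, J = [[-1.250, -3.500], [7.250, -0.97313]] (det J = 26.59141).
Solving J·Δ = −F gives Δ = (0.818, -0.042).
Then the next iterate is (a, b)₁ = (1.318, -1.542).
Round to (1.318, -1.542) and repeat: F = (-3.94890, 1.38037), J = [[-11.12556, -5.24564], [10.19800, -10.14521]].
Δ = (-0.284, -0.150), so (a, b)₂ = (1.034, -1.692).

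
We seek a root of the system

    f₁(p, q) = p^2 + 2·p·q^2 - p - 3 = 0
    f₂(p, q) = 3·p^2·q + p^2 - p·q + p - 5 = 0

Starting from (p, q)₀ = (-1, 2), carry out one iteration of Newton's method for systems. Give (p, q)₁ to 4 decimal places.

At (-1, 2): F = (-9.0000, 3.0000).
Jacobian J = [[2·p + 2·q^2 - 1, 4·p·q], [6·p·q + 2·p - q + 1, 3·p^2 - p]].
At the point, J = [[5.0000, -8.0000], [-15.0000, 4.0000]] (det J = -100.0000).
Solving J·Δ = −F gives Δ = (-0.1200, -1.2000).
Then the next iterate is (p, q)₁ = (-1.1200, 0.8000).

(-1.1200, 0.8000)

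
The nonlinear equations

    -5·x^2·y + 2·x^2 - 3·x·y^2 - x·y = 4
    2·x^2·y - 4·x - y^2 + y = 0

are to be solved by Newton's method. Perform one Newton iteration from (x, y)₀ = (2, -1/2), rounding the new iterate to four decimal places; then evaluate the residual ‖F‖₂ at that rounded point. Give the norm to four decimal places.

At (2, -1/2): F = (13.5000, -12.7500).
Jacobian J = [[-10·x·y + 4·x - 3·y^2 - y, -5·x^2 - 6·x·y - x], [4·x·y - 4, 2·x^2 - 2·y + 1]].
At the point, J = [[17.7500, -16.0000], [-8.0000, 10.0000]] (det J = 49.5000).
Solving J·Δ = −F gives Δ = (1.3939, 2.3902).
Then the next iterate is (x, y)₁ = (3.3939, 1.8902).
Re-evaluating at (3.3939, 1.8902): F = (-132.617668, 28.286498), so ‖F‖₂ = 135.6008.

135.6008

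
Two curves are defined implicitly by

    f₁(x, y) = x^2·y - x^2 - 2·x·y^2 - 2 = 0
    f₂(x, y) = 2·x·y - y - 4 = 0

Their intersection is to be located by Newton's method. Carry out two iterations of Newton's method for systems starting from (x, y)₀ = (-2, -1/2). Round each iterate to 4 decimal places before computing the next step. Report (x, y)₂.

At (-2, -1/2): F = (-7.0000, -1.5000).
Jacobian J = [[2·x·y - 2·x - 2·y^2, x^2 - 4·x·y], [2·y, 2·x - 1]].
At the point, J = [[5.5000, 0.0000], [-1.0000, -5.0000]] (det J = -27.5000).
Solving J·Δ = −F gives Δ = (1.2727, -0.5545).
Then the next iterate is (x, y)₁ = (-0.7273, -1.0545).
Round to (-0.7273, -1.0545) and repeat: F = (-1.469287, -1.411624), J = [[0.764535, -2.538786], [-2.1090, -2.4546]].
Δ = (0.0031, -0.5778), so (x, y)₂ = (-0.7242, -1.6323).

(-0.7242, -1.6323)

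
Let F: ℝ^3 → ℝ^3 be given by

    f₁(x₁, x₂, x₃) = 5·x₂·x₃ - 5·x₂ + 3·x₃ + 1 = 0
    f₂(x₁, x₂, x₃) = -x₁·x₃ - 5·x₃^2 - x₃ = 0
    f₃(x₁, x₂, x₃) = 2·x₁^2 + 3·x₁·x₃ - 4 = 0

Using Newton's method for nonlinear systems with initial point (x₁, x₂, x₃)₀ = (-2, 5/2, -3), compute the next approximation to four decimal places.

(-1.2259, 0.7419, -1.5265)

At (-2, 5/2, -3): F = (-58.0000, -48.0000, 22.0000).
Jacobian J = [[0, 5·x₃ - 5, 5·x₂ + 3], [-x₃, 0, -x₁ - 10·x₃ - 1], [4·x₁ + 3·x₃, 0, 3·x₁]].
At the point, J = [[0.0000, -20.0000, 15.5000], [3.0000, 0.0000, 31.0000], [-17.0000, 0.0000, -6.0000]] (det J = 10180.0000).
Solving J·Δ = −F gives Δ = (0.7741, -1.7581, 1.4735).
Then the next iterate is (x₁, x₂, x₃)₁ = (-1.2259, 0.7419, -1.5265).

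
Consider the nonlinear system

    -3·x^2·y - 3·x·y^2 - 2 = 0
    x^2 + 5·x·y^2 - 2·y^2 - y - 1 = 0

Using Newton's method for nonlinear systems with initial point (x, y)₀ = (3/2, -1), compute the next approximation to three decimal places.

(1.273, -0.506)

At (3/2, -1): F = (0.250, 7.750).
Jacobian J = [[-6·x·y - 3·y^2, -3·x^2 - 6·x·y], [2·x + 5·y^2, 10·x·y - 4·y - 1]].
At the point, J = [[6.000, 2.250], [8.000, -12.000]] (det J = -90.000).
Solving J·Δ = −F gives Δ = (-0.227, 0.494).
Then the next iterate is (x, y)₁ = (1.273, -0.506).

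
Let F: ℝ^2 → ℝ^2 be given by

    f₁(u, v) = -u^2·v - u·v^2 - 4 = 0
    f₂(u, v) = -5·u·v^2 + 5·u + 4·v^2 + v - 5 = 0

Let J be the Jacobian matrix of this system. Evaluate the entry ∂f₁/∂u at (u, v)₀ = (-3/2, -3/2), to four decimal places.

∂f₁/∂u = -2·u·v - v^2.
At (-3/2, -3/2) this is -6.7500.

-6.7500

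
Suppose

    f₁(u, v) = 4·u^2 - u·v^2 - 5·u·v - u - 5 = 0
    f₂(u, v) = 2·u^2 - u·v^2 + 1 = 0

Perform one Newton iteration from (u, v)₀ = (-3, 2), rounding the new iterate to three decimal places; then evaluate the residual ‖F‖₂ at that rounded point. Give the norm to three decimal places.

15.477

At (-3, 2): F = (76.000, 31.000).
Jacobian J = [[8·u - v^2 - 5·v - 1, -2·u·v - 5·u], [4·u - v^2, -2·u·v]].
At the point, J = [[-39.000, 27.000], [-16.000, 12.000]] (det J = -36.000).
Solving J·Δ = −F gives Δ = (2.083, 0.194).
Then the next iterate is (u, v)₁ = (-0.917, 2.194).
Re-evaluating at (-0.917, 2.194): F = (13.75415, 7.09588), so ‖F‖₂ = 15.477.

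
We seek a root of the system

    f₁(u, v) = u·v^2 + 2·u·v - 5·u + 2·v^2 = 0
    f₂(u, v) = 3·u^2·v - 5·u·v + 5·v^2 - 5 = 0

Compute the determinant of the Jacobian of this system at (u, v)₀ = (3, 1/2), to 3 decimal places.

J = [[v^2 + 2·v - 5, 2·u·v + 2·u + 4·v], [6·u·v - 5·v, 3·u^2 - 5·u + 10·v]].
At the point, J = [[-3.750, 11.000], [6.500, 17.000]].
det J = -135.250.

-135.250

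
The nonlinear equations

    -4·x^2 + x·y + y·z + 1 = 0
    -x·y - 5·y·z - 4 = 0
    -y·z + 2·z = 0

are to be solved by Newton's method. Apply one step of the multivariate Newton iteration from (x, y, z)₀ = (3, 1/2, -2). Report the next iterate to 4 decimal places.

(1.5810, 0.9636, -0.6181)

At (3, 1/2, -2): F = (-34.5000, -0.5000, -3.0000).
Jacobian J = [[-8·x + y, x + z, y], [-y, -x - 5·z, -5·y], [0, -z, -y + 2]].
At the point, J = [[-23.5000, 1.0000, 0.5000], [-0.5000, 7.0000, -2.5000], [0.0000, 2.0000, 1.5000]] (det J = -364.0000).
Solving J·Δ = −F gives Δ = (-1.4190, 0.4636, 1.3819).
Then the next iterate is (x, y, z)₁ = (1.5810, 0.9636, -0.6181).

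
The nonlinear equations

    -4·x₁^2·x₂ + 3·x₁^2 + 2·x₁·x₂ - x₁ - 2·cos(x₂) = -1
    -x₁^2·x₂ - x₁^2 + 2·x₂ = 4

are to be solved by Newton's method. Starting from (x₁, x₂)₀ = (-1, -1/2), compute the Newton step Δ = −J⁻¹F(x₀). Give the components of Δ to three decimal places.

At (-1, -1/2): F = (6.24483, -5.500).
Jacobian J = [[-8·x₁·x₂ + 6·x₁ + 2·x₂ - 1, -4·x₁^2 + 2·x₁ + 2·sin(x₂)], [-2·x₁·x₂ - 2·x₁, -x₁^2 + 2]].
At the point, J = [[-12.000, -6.95885], [1.000, 1.000]] (det J = -5.04115).
Solving J·Δ = −F gives Δ = (-6.353, 11.853).

(-6.353, 11.853)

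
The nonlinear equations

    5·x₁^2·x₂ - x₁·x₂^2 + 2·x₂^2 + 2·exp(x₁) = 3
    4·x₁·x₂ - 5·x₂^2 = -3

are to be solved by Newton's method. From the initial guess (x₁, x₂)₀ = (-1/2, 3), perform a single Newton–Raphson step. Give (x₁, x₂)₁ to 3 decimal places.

At (-1/2, 3): F = (24.46306, -48.000).
Jacobian J = [[10·x₁·x₂ - x₂^2 + 2·exp(x₁), 5·x₁^2 - 2·x₁·x₂ + 4·x₂], [4·x₂, 4·x₁ - 10·x₂]].
At the point, J = [[-22.78694, 16.250], [12.000, -32.000]] (det J = 534.18204).
Solving J·Δ = −F gives Δ = (0.005, -1.498).
Then the next iterate is (x₁, x₂)₁ = (-0.495, 1.502).

(-0.495, 1.502)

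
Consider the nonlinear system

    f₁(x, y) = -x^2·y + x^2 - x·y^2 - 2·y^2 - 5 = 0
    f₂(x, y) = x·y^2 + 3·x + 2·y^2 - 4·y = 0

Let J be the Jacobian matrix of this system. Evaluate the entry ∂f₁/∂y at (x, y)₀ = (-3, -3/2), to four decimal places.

-12.0000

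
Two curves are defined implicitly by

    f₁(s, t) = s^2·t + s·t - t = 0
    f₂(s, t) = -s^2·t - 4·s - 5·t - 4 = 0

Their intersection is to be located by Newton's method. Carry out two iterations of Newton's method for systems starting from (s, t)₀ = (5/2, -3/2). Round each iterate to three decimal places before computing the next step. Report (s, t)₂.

(0.756, -1.319)

At (5/2, -3/2): F = (-11.625, 2.875).
Jacobian J = [[2·s·t + t, s^2 + s - 1], [-2·s·t - 4, -s^2 - 5]].
At the point, J = [[-9.000, 7.750], [3.500, -11.250]] (det J = 74.125).
Solving J·Δ = −F gives Δ = (-1.464, -0.200).
Then the next iterate is (s, t)₁ = (1.036, -1.700).
Round to (1.036, -1.700) and repeat: F = (-1.88580, 2.18060), J = [[-5.22240, 1.10930], [-0.47760, -6.07330]].
Δ = (-0.280, 0.381), so (s, t)₂ = (0.756, -1.319).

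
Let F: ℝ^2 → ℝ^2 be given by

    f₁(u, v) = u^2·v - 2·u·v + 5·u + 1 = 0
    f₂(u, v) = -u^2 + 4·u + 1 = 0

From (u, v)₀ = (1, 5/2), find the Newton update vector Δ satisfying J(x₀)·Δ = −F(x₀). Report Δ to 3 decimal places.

(-2.000, -6.500)

At (1, 5/2): F = (3.500, 4.000).
Jacobian J = [[2·u·v - 2·v + 5, u^2 - 2·u], [-2·u + 4, 0]].
At the point, J = [[5.000, -1.000], [2.000, 0.000]] (det J = 2.000).
Solving J·Δ = −F gives Δ = (-2.000, -6.500).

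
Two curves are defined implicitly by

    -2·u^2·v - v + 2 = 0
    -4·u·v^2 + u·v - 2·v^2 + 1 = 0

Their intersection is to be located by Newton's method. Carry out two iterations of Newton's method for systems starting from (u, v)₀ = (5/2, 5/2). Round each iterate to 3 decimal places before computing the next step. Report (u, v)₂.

(1.230, 1.063)

At (5/2, 5/2): F = (-31.750, -67.750).
Jacobian J = [[-4·u·v, -2·u^2 - 1], [-4·v^2 + v, -8·u·v + u - 4·v]].
At the point, J = [[-25.000, -13.500], [-22.500, -57.500]] (det J = 1133.750).
Solving J·Δ = −F gives Δ = (-0.804, -0.864).
Then the next iterate is (u, v)₁ = (1.696, 1.636).
Round to (1.696, 1.636) and repeat: F = (-9.04763, -19.73568), J = [[-11.09862, -6.75283], [-9.06998, -27.04525]].
Δ = (-0.466, -0.573), so (u, v)₂ = (1.230, 1.063).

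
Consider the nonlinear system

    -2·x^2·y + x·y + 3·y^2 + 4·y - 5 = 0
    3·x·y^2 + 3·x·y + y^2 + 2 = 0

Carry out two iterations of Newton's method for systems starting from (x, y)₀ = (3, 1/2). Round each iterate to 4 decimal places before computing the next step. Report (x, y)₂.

At (3, 1/2): F = (-9.7500, 9.0000).
Jacobian J = [[-4·x·y + y, -2·x^2 + x + 6·y + 4], [3·y^2 + 3·y, 6·x·y + 3·x + 2·y]].
At the point, J = [[-5.5000, -8.0000], [2.2500, 19.0000]] (det J = -86.5000).
Solving J·Δ = −F gives Δ = (-1.3092, -0.3186).
Then the next iterate is (x, y)₁ = (1.6908, 0.1814).
Round to (1.6908, 0.1814) and repeat: F = (-4.906145, 3.119952), J = [[-1.045444, 1.061591], [0.642918, 7.275467]].
Δ = (-4.7060, -0.0130), so (x, y)₂ = (-3.0152, 0.1684).

(-3.0152, 0.1684)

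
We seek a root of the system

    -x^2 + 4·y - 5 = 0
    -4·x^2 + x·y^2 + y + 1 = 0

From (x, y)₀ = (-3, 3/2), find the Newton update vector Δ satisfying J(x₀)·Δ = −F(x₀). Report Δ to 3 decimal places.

At (-3, 3/2): F = (-8.000, -40.250).
Jacobian J = [[-2·x, 4], [-8·x + y^2, 2·x·y + 1]].
At the point, J = [[6.000, 4.000], [26.250, -8.000]] (det J = -153.000).
Solving J·Δ = −F gives Δ = (1.471, -0.206).

(1.471, -0.206)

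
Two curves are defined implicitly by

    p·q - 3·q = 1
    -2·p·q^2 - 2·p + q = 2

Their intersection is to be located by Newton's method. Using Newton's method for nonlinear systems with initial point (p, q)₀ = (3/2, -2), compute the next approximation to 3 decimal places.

At (3/2, -2): F = (2.000, -19.000).
Jacobian J = [[q, p - 3], [-2·q^2 - 2, -4·p·q + 1]].
At the point, J = [[-2.000, -1.500], [-10.000, 13.000]] (det J = -41.000).
Solving J·Δ = −F gives Δ = (-0.061, 1.415).
Then the next iterate is (p, q)₁ = (1.439, -0.585).

(1.439, -0.585)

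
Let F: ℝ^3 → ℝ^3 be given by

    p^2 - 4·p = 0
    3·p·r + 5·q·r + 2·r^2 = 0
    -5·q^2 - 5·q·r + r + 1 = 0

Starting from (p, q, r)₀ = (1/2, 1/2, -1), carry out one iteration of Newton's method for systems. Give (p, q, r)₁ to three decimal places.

At (1/2, 1/2, -1): F = (-1.750, -2.000, 1.250).
Jacobian J = [[2·p - 4, 0, 0], [3·r, 5·r, 3·p + 5·q + 4·r], [0, -10·q - 5·r, -5·q + 1]].
At the point, J = [[-3.000, 0.000, 0.000], [-3.000, -5.000, 0.000], [0.000, 0.000, -1.500]] (det J = -22.500).
Solving J·Δ = −F gives Δ = (-0.583, -0.050, 0.833).
Then the next iterate is (p, q, r)₁ = (-0.083, 0.450, -0.167).

(-0.083, 0.450, -0.167)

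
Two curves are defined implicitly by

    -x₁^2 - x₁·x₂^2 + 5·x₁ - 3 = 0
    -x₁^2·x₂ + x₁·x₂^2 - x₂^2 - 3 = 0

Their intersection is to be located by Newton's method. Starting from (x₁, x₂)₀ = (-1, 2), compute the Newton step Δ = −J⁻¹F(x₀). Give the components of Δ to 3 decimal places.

(1.644, 0.017)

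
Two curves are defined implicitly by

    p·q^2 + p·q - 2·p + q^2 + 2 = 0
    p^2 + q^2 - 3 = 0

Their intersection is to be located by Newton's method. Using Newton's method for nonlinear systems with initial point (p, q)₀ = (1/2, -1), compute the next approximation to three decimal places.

(1.788, -1.231)

At (1/2, -1): F = (2.000, -1.750).
Jacobian J = [[q^2 + q - 2, 2·p·q + p + 2·q], [2·p, 2·q]].
At the point, J = [[-2.000, -2.500], [1.000, -2.000]] (det J = 6.500).
Solving J·Δ = −F gives Δ = (1.288, -0.231).
Then the next iterate is (p, q)₁ = (1.788, -1.231).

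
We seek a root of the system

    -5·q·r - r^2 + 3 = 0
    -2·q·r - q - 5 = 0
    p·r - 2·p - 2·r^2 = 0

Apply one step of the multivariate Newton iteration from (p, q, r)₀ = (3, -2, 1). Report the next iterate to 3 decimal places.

(5.750, -12.000, -6.750)

At (3, -2, 1): F = (12.000, 1.000, -5.000).
Jacobian J = [[0, -5·r, -5·q - 2·r], [0, -2·r - 1, -2·q], [r - 2, 0, p - 4·r]].
At the point, J = [[0.000, -5.000, 8.000], [0.000, -3.000, 4.000], [-1.000, 0.000, -1.000]] (det J = -4.000).
Solving J·Δ = −F gives Δ = (2.750, -10.000, -7.750).
Then the next iterate is (p, q, r)₁ = (5.750, -12.000, -6.750).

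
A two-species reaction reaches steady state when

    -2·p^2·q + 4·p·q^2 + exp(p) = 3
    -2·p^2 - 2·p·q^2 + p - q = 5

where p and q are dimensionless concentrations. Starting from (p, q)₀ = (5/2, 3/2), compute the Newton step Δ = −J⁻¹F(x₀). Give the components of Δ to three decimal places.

At (5/2, 3/2): F = (12.93249, -27.750).
Jacobian J = [[-4·p·q + 4·q^2 + exp(p), -2·p^2 + 8·p·q], [-4·p - 2·q^2 + 1, -4·p·q - 1]].
At the point, J = [[6.18249, 17.500], [-13.500, -16.000]] (det J = 137.33010).
Solving J·Δ = −F gives Δ = (-2.029, -0.022).

(-2.029, -0.022)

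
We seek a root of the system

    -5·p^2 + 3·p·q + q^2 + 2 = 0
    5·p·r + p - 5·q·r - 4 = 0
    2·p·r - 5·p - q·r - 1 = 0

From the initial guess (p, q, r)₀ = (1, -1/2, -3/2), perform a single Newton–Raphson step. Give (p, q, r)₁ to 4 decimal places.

At (1, -1/2, -3/2): F = (-4.2500, -14.2500, -9.7500).
Jacobian J = [[-10·p + 3·q, 3·p + 2·q, 0], [5·r + 1, -5·r, 5·p - 5·q], [2·r - 5, -r, 2·p - q]].
At the point, J = [[-11.5000, 2.0000, 0.0000], [-6.5000, 7.5000, 7.5000], [-8.0000, 1.5000, 2.5000]] (det J = -173.7500).
Solving J·Δ = −F gives Δ = (-0.6151, -1.4119, 2.7788).
Then the next iterate is (p, q, r)₁ = (0.3849, -1.9119, 1.2788).

(0.3849, -1.9119, 1.2788)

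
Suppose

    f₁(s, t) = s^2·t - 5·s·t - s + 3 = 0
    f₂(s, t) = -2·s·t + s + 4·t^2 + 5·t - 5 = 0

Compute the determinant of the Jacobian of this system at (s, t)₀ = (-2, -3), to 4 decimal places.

-488.0000

J = [[2·s·t - 5·t - 1, s^2 - 5·s], [-2·t + 1, -2·s + 8·t + 5]].
At the point, J = [[26.0000, 14.0000], [7.0000, -15.0000]].
det J = -488.0000.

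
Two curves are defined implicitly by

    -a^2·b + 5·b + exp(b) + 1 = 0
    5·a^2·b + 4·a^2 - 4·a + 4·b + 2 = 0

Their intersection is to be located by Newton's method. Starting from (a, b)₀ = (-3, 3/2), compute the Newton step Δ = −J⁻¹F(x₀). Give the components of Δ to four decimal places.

At (-3, 3/2): F = (-0.518311, 123.5000).
Jacobian J = [[-2·a·b, -a^2 + exp(b) + 5], [10·a·b + 8·a - 4, 5·a^2 + 4]].
At the point, J = [[9.0000, 0.481689], [-73.0000, 49.0000]] (det J = 476.163302).
Solving J·Δ = −F gives Δ = (0.1783, -2.2548).

(0.1783, -2.2548)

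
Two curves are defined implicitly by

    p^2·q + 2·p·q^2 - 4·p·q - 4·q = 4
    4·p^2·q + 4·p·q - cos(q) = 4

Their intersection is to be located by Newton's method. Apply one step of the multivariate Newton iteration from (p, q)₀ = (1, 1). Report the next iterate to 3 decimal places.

(2.922, -2.000)

At (1, 1): F = (-9.000, 3.45970).
Jacobian J = [[2·p·q + 2·q^2 - 4·q, p^2 + 4·p·q - 4·p - 4], [8·p·q + 4·q, 4·p^2 + 4·p + sin(q)]].
At the point, J = [[0.000, -3.000], [12.000, 8.84147]] (det J = 36.000).
Solving J·Δ = −F gives Δ = (1.922, -3.000).
Then the next iterate is (p, q)₁ = (2.922, -2.000).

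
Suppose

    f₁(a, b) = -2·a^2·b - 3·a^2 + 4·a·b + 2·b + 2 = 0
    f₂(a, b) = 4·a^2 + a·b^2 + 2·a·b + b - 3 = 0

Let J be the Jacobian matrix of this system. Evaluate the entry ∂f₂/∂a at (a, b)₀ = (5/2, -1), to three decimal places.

19.000

∂f₂/∂a = 8·a + b^2 + 2·b.
At (5/2, -1) this is 19.000.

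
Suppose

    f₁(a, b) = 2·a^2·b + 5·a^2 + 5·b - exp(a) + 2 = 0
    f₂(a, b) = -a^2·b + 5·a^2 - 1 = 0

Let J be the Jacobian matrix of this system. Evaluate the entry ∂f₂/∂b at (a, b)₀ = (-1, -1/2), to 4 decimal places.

-1.0000

∂f₂/∂b = -a^2.
At (-1, -1/2) this is -1.0000.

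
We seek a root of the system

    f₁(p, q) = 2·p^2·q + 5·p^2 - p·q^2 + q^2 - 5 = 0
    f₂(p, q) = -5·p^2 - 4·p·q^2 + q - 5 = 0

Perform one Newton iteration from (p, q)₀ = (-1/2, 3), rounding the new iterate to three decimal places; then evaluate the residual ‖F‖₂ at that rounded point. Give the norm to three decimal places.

At (-1/2, 3): F = (11.250, 14.750).
Jacobian J = [[4·p·q + 10·p - q^2, 2·p^2 - 2·p·q + 2·q], [-10·p - 4·q^2, -8·p·q + 1]].
At the point, J = [[-20.000, 9.500], [-31.000, 13.000]] (det J = 34.500).
Solving J·Δ = −F gives Δ = (-0.178, -1.558).
Then the next iterate is (p, q)₁ = (-0.678, 1.442).
Re-evaluating at (-0.678, 1.442): F = (2.11332, -0.21718), so ‖F‖₂ = 2.124.

2.124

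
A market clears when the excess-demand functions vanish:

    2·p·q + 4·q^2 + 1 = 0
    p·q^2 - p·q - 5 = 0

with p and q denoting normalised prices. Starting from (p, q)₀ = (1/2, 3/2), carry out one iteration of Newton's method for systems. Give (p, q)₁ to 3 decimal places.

At (1/2, 3/2): F = (11.500, -4.625).
Jacobian J = [[2·q, 2·p + 8·q], [q^2 - q, 2·p·q - p]].
At the point, J = [[3.000, 13.000], [0.750, 1.000]] (det J = -6.750).
Solving J·Δ = −F gives Δ = (10.611, -3.333).
Then the next iterate is (p, q)₁ = (11.111, -1.833).

(11.111, -1.833)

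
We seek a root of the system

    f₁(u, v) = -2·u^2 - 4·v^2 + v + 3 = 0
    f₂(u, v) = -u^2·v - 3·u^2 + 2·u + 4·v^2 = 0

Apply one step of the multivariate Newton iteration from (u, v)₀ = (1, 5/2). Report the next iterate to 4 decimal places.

(1.0000, 1.3684)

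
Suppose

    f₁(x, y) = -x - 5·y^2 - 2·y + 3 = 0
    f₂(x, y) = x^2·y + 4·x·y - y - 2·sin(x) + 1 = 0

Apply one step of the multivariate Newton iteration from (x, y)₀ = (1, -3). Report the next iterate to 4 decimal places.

At (1, -3): F = (-37.0000, -12.682942).
Jacobian J = [[-1, -10·y - 2], [2·x·y + 4·y - 2·cos(x), x^2 + 4·x - 1]].
At the point, J = [[-1.0000, 28.0000], [-19.080605, 4.0000]] (det J = 530.256929).
Solving J·Δ = −F gives Δ = (-0.3906, 1.3075).
Then the next iterate is (x, y)₁ = (0.6094, -1.6925).

(0.6094, -1.6925)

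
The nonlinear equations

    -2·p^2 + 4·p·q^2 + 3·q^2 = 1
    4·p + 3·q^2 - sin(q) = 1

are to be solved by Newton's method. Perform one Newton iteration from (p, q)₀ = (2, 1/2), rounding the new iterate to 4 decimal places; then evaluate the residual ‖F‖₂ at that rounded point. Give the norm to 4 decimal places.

At (2, 1/2): F = (-6.2500, 7.270574).
Jacobian J = [[-4·p + 4·q^2, 8·p·q + 6·q], [4, 6·q - cos(q)]].
At the point, J = [[-7.0000, 11.0000], [4.0000, 2.122417]] (det J = -58.856922).
Solving J·Δ = −F gives Δ = (-1.5842, -0.4399).
Then the next iterate is (p, q)₁ = (0.4158, 0.0601).
Re-evaluating at (0.4158, 0.0601): F = (-1.328936, 0.613972), so ‖F‖₂ = 1.4639.

1.4639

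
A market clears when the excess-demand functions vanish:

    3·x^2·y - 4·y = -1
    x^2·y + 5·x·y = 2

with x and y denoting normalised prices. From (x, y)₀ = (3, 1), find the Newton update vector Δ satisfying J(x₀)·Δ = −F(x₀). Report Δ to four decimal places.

(-0.3911, -0.7374)

At (3, 1): F = (24.0000, 22.0000).
Jacobian J = [[6·x·y, 3·x^2 - 4], [2·x·y + 5·y, x^2 + 5·x]].
At the point, J = [[18.0000, 23.0000], [11.0000, 24.0000]] (det J = 179.0000).
Solving J·Δ = −F gives Δ = (-0.3911, -0.7374).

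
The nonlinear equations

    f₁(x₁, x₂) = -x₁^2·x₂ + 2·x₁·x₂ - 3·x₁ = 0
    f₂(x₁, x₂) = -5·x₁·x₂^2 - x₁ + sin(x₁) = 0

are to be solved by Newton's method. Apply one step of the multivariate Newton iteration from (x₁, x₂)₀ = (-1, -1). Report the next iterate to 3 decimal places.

(-0.170, -0.937)

At (-1, -1): F = (6.000, 5.15853).
Jacobian J = [[-2·x₁·x₂ + 2·x₂ - 3, -x₁^2 + 2·x₁], [-5·x₂^2 + cos(x₁) - 1, -10·x₁·x₂]].
At the point, J = [[-7.000, -3.000], [-5.45970, -10.000]] (det J = 53.62091).
Solving J·Δ = −F gives Δ = (0.830, 0.063).
Then the next iterate is (x₁, x₂)₁ = (-0.170, -0.937).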